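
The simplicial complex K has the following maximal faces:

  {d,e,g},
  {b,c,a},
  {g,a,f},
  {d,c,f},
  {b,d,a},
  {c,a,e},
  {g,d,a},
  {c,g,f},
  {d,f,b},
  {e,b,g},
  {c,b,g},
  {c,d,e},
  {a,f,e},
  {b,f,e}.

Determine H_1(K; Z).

Fix the vertex order a < b < c < d < e < f < g and write every simplex with vertices in increasing order. Then dim K = 2 and the simplices of K are:

  0-simplices (7): a, b, c, d, e, f, g
  1-simplices (21): ab, ac, ad, ae, af, ag, bc, bd, be, bf, bg, cd, ce, cf, cg, de, df, dg, ef, eg, fg
  2-simplices (14): abc, abd, ace, adg, aef, afg, bcg, bdf, bef, beg, cde, cdf, cfg, deg

so the chain groups are C_0 ≅ Z^7, C_1 ≅ Z^21, C_2 ≅ Z^14.

∂_1: C_1 → C_0 sends each edge [p,q] (with p < q) to q − p. For instance
  ∂de = e − d.
The 7×21 boundary matrix has rank 6 and Smith normal form diag(1,1,1,1,1,1).

∂_2: C_2 → C_1 maps a triangle to the signed sum of its edges. For instance
  ∂adg = dg − ag + ad,
  ∂bef = ef − bf + be.
This gives a 21×14 integer matrix of rank 13; reducing to Smith normal form yields diagonal entries (1,1,1,1,1,1,1,1,1,1,1,1,1).

From H_k ≅ ker(∂_k) / im(∂_{k+1}) we obtain:

  H_1: rank ker ∂_1 − rank ∂_2 = (21 − 6) − 13 = 2, and the invariant factors of ∂_2 are all 1, so H_1 = Z^2.

H_1 = Z^2.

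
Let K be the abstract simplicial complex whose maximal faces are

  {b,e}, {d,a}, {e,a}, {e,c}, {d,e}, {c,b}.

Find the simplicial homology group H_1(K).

We work with the vertex ordering a < b < c < d < e. The simplices of K, each written with vertices in increasing order, are:

  0-simplices (5): a, b, c, d, e
  1-simplices (6): ad, ae, bc, be, ce, de

so the chain groups are C_0 ≅ Z^5, C_1 ≅ Z^6.

Boundary ∂_1: C_1 → C_0 is given by ∂[p,q] = [q] − [p].
The 5×6 boundary matrix has rank 4 and Smith normal form diag(1,1,1,1).

Now H_k = ker ∂_k / im ∂_{k+1}, so:

  H_1: rank ker ∂_1 − rank ∂_2 = (6 − 4) − 0 = 2, and there is no ∂_2, so H_1 = Z^2.

H_1 ≅ Z^2.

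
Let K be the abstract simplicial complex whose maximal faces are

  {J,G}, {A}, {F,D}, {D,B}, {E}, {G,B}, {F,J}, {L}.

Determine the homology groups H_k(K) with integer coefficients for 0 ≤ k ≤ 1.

Fix the vertex order A < B < D < E < F < G < J < L and write every simplex with vertices in increasing order. Then dim K = 1 and the simplices of K are:

  0-simplices (8): A, B, D, E, F, G, J, L
  1-simplices (5): BD, BG, DF, FJ, GJ

Hence C_0 ≅ Z^8, C_1 ≅ Z^5.

∂_1: C_1 → C_0 maps an edge to its endpoints' difference, ∂[p,q] = q − p. For instance
  ∂FJ = J − F.
The resulting 8×5 matrix has rank 4, and its Smith normal form has invariant factors (1,1,1,1).

Now H_k = ker ∂_k / im ∂_{k+1}, so:

  H_0: rank C_0 − rank ∂_1 = 8 − 4 = 4, and the invariant factors of ∂_1 are all 1, so H_0 = Z^4.
  H_1: rank ker ∂_1 − rank ∂_2 = (5 − 4) − 0 = 1, and there is no ∂_2, so H_1 = Z.

As a check, the Euler characteristic is 8 − 5 = 3, which agrees with 4 − 1 = 3.

H_0 = Z^4,  H_1 = Z.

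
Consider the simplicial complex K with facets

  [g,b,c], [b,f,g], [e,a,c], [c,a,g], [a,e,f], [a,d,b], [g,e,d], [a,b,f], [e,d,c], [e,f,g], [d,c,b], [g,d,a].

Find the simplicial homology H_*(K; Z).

K has 7 vertices, 18 edges, 12 triangles.
rank ∂_0 = 0, rank ∂_1 = 6 ⇒ b_0 = 7 − 0 − 6 = 1; all invariant factors of ∂_1 are 1 so no torsion. So H_0 = Z.
rank ∂_1 = 6, rank ∂_2 = 12 ⇒ b_1 = 18 − 6 − 12 = 0; ∂_2 has invariant factor(s) [2] giving torsion. So H_1 = Z_2.
rank ∂_2 = 12, rank ∂_3 = 0 ⇒ b_2 = 12 − 12 − 0 = 0. So H_2 = 0.

H_0 = Z,  H_1 = Z_2,  H_2 = 0.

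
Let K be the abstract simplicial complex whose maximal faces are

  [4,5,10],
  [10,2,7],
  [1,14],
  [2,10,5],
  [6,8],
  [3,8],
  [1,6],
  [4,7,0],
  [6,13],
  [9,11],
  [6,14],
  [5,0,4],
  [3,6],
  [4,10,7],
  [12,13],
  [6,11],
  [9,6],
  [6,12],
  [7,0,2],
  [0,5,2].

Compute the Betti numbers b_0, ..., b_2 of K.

b_0 = 2, b_1 = 4, b_2 = 1.

Order the vertices as 0 < 1 < 2 < 3 < 4 < 5 < 6 < 7 < 8 < 9 < 10 < 11 < 12 < 13 < 14. Listing each simplex with vertices in this order, K has dimension 2 with simplices:

  0-simplices (15): [0], [1], [2], [3], [4], [5], [6], [7], [8], [9], [10], [11], [12], [13], [14]
  1-simplices (24): (24 of them)
  2-simplices (8): [0,2,5], [0,2,7], [0,4,5], [0,4,7], [2,5,10], [2,7,10], [4,5,10], [4,7,10]

giving chain groups C_0 ≅ Z^15, C_1 ≅ Z^24, C_2 ≅ Z^8.

Boundary ∂_1: C_1 → C_0 maps an edge to its endpoints' difference, ∂[p,q] = q − p. For instance
  ∂[9,11] = [11] − [9].
This gives a 15×24 integer matrix of rank 13; reducing to Smith normal form yields diagonal entries (1,1,1,1,1,1,1,1,1,1,1,1,1).

The boundary map ∂_2: C_2 → C_1 sends each 2-simplex [p,q,r] to [q,r] − [p,r] + [p,q]. For instance
  ∂[2,7,10] = [7,10] − [2,10] + [2,7],
  ∂[0,4,7] = [4,7] − [0,7] + [0,4].
As a 24×8 matrix over Z this has rank 7, with invariant factors (1,1,1,1,1,1,1).

Computing H_k = (kernel of ∂_k) / (image of ∂_{k+1}):

  H_0: rank C_0 − rank ∂_1 = 15 − 13 = 2, and the invariant factors of ∂_1 are all 1, so H_0 = Z^2.
  H_1: rank ker ∂_1 − rank ∂_2 = (24 − 13) − 7 = 4, and the invariant factors of ∂_2 are all 1, so H_1 = Z^4.
  H_2: rank ker ∂_2 − rank ∂_3 = (8 − 7) − 0 = 1, and there is no ∂_3, so H_2 = Z.

Hence the Betti numbers are b_0 = 2, b_1 = 4, b_2 = 1.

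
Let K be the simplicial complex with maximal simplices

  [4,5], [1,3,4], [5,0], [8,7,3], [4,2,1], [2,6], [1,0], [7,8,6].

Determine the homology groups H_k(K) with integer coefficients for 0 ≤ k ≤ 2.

K has 9 vertices, 14 edges, 4 triangles.
rank ∂_0 = 0, rank ∂_1 = 8 ⇒ b_0 = 9 − 0 − 8 = 1; all invariant factors of ∂_1 are 1 so no torsion. So H_0 = Z.
rank ∂_1 = 8, rank ∂_2 = 4 ⇒ b_1 = 14 − 8 − 4 = 2; all invariant factors of ∂_2 are 1 so no torsion. So H_1 = Z^2.
rank ∂_2 = 4, rank ∂_3 = 0 ⇒ b_2 = 4 − 4 − 0 = 0. So H_2 = 0.

H_0 = Z,  H_1 = Z^2,  H_2 = 0.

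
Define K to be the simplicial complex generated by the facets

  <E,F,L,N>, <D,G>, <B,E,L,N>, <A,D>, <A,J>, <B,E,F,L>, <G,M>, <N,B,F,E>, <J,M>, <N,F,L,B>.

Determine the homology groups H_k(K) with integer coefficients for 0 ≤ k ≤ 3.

H_0 ≅ Z^2,  H_1 ≅ Z,  H_2 = 0,  H_3 ≅ Z.

Order the vertices as A < B < D < E < F < G < J < L < M < N. Listing each simplex with vertices in this order, K has dimension 3 with simplices:

  0-simplices (10): A, B, D, E, F, G, J, L, M, N
  1-simplices (15): AD, AJ, BE, BF, BL, BN, DG, EF, EL, EN, FL, FN, GM, JM, LN
  2-simplices (10): BEF, BEL, BEN, BFL, BFN, BLN, EFL, EFN, ELN, FLN
  3-simplices (5): BEFL, BEFN, BELN, BFLN, EFLN

giving chain groups C_0 ≅ Z^10, C_1 ≅ Z^15, C_2 ≅ Z^10, C_3 ≅ Z^5.

∂_1: C_1 → C_0 is given by ∂[p,q] = [q] − [p]. For instance
  ∂BF = F − B.
As a 10×15 matrix over Z this has rank 8, with invariant factors (1,1,1,1,1,1,1,1).

The boundary map ∂_2: C_2 → C_1 maps a triangle to the signed sum of its edges. For instance
  ∂EFL = FL − EL + EF,
  ∂BEN = EN − BN + BE.
This gives a 15×10 integer matrix of rank 6; reducing to Smith normal form yields diagonal entries (1,1,1,1,1,1).

The boundary map ∂_3: C_3 → C_2 sends each 3-simplex σ to the alternating sum Σ_i (−1)^i (σ with its i-th vertex removed). For instance
  ∂BFLN = FLN − BLN + BFN − BFL,
  ∂BEFN = EFN − BFN + BEN − BEF.
This gives a 10×5 integer matrix of rank 4; reducing to Smith normal form yields diagonal entries (1,1,1,1).

Reading off H_k = ker ∂_k / im ∂_{k+1}:

  H_0: rank C_0 − rank ∂_1 = 10 − 8 = 2, and the invariant factors of ∂_1 are all 1, so H_0 ≅ Z^2.
  H_1: rank ker ∂_1 − rank ∂_2 = (15 − 8) − 6 = 1, and the invariant factors of ∂_2 are all 1, so H_1 ≅ Z.
  H_2: rank ker ∂_2 − rank ∂_3 = (10 − 6) − 4 = 0, and the invariant factors of ∂_3 are all 1, so H_2 ≅ 0.
  H_3: rank ker ∂_3 − rank ∂_4 = (5 − 4) − 0 = 1, and there is no ∂_4, so H_3 ≅ Z.

As a check, the Euler characteristic is 10 − 15 + 10 − 5 = 0, which agrees with 2 − 1 + 0 − 1 = 0.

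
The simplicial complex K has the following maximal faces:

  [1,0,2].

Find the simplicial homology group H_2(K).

Fix the vertex order 0 < 1 < 2 and write every simplex with vertices in increasing order. Then dim K = 2 and the simplices of K are:

  0-simplices (3): [0], [1], [2]
  1-simplices (3): [0,1], [0,2], [1,2]
  2-simplices (1): [0,1,2]

Hence C_0 ≅ Z^3, C_1 ≅ Z^3, C_2 ≅ Z^1.

The boundary map ∂_1: C_1 → C_0 is given by ∂[p,q] = [q] − [p]. For instance
  ∂[0,2] = [2] − [0].
The 3×3 boundary matrix has rank 2 and Smith normal form diag(1,1).

∂_2: C_2 → C_1 maps a triangle to the signed sum of its edges. For instance
  ∂[0,1,2] = [1,2] − [0,2] + [0,1].
This gives a 3×1 integer matrix of rank 1; reducing to Smith normal form yields diagonal entries (1).

Computing H_k = (kernel of ∂_k) / (image of ∂_{k+1}):

  H_2: rank ker ∂_2 − rank ∂_3 = (1 − 1) − 0 = 0, and there is no ∂_3, so H_2 ≅ 0.

(K is a triangulation of the 2-simplex.)

H_2 = 0.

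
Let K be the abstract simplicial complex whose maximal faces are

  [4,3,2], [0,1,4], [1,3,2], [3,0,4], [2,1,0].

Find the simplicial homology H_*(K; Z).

Order the vertices as 0 < 1 < 2 < 3 < 4. Listing each simplex with vertices in this order, K has dimension 2 with simplices:

  0-simplices (5): [0], [1], [2], [3], [4]
  1-simplices (10): [0,1], [0,2], [0,3], [0,4], [1,2], [1,3], [1,4], [2,3], [2,4], [3,4]
  2-simplices (5): [0,1,2], [0,1,4], [0,3,4], [1,2,3], [2,3,4]

giving chain groups C_0 ≅ Z^5, C_1 ≅ Z^10, C_2 ≅ Z^5.

The boundary map ∂_1: C_1 → C_0 is given by ∂[p,q] = [q] − [p].
The resulting 5×10 matrix has rank 4, and its Smith normal form has invariant factors (1,1,1,1).

Boundary ∂_2: C_2 → C_1 acts by ∂[p,q,r] = [q,r] − [p,r] + [p,q]. For instance
  ∂[0,3,4] = [3,4] − [0,4] + [0,3],
  ∂[0,1,4] = [1,4] − [0,4] + [0,1].
As a 10×5 matrix over Z this has rank 5, with invariant factors (1,1,1,1,1).

Computing H_k = (kernel of ∂_k) / (image of ∂_{k+1}):

  H_0: rank C_0 − rank ∂_1 = 5 − 4 = 1, and the invariant factors of ∂_1 are all 1, so H_0 = Z.
  H_1: rank ker ∂_1 − rank ∂_2 = (10 − 4) − 5 = 1, and the invariant factors of ∂_2 are all 1, so H_1 = Z.
  H_2: rank ker ∂_2 − rank ∂_3 = (5 − 5) − 0 = 0, and there is no ∂_3, so H_2 = 0.

H_0 ≅ Z,  H_1 ≅ Z,  H_2 = 0.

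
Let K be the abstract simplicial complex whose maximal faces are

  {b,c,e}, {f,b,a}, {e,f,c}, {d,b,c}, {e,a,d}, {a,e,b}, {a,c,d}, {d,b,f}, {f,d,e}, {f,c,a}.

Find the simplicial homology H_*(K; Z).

H_0 = Z,  H_1 = Z/2,  H_2 = 0.

Fix the vertex order a < b < c < d < e < f and write every simplex with vertices in increasing order. Then dim K = 2 and the simplices of K are:

  0-simplices (6): a, b, c, d, e, f
  1-simplices (15): ab, ac, ad, ae, af, bc, bd, be, bf, cd, ce, cf, de, df, ef
  2-simplices (10): abe, abf, acd, acf, ade, bcd, bce, bdf, cef, def

giving chain groups C_0 ≅ Z^6, C_1 ≅ Z^15, C_2 ≅ Z^10.

The boundary map ∂_1: C_1 → C_0 sends each edge [p,q] (with p < q) to q − p. For instance
  ∂ac = c − a.
The resulting 6×15 matrix has rank 5, and its Smith normal form has invariant factors (1,1,1,1,1).

The boundary map ∂_2: C_2 → C_1 acts by ∂[p,q,r] = [q,r] − [p,r] + [p,q]. For instance
  ∂acd = cd − ad + ac,
  ∂abe = be − ae + ab.
This gives a 15×10 integer matrix of rank 10; reducing to Smith normal form yields diagonal entries (1,1,1,1,1,1,1,1,1,2).

Now H_k = ker ∂_k / im ∂_{k+1}, so:

  H_0: rank C_0 − rank ∂_1 = 6 − 5 = 1, and the invariant factors of ∂_1 are all 1, so H_0 ≅ Z.
  H_1: rank ker ∂_1 − rank ∂_2 = (15 − 5) − 10 = 0, and ∂_2 has invariant factor 2 > 1, so H_1 ≅ Z/2.
  H_2: rank ker ∂_2 − rank ∂_3 = (10 − 10) − 0 = 0, and there is no ∂_3, so H_2 ≅ 0.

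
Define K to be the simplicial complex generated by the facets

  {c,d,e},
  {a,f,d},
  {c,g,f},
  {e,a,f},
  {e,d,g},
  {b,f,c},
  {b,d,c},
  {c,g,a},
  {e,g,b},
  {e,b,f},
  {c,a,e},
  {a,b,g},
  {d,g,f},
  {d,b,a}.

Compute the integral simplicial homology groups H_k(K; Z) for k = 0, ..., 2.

H_0 ≅ Z,  H_1 ≅ Z^2,  H_2 ≅ Z.

Order the vertices as a < b < c < d < e < f < g. Listing each simplex with vertices in this order, K has dimension 2 with simplices:

  0-simplices (7): a, b, c, d, e, f, g
  1-simplices (21): ab, ac, ad, ae, af, ag, bc, bd, be, bf, bg, cd, ce, cf, cg, de, df, dg, ef, eg, fg
  2-simplices (14): abd, abg, ace, acg, adf, aef, bcd, bcf, bef, beg, cde, cfg, deg, dfg

Hence C_0 ≅ Z^7, C_1 ≅ Z^21, C_2 ≅ Z^14.

Boundary ∂_1: C_1 → C_0 sends each edge [p,q] (with p < q) to q − p.
This gives a 7×21 integer matrix of rank 6; reducing to Smith normal form yields diagonal entries (1,1,1,1,1,1).

The boundary map ∂_2: C_2 → C_1 sends each 2-simplex [p,q,r] to [q,r] − [p,r] + [p,q]. For instance
  ∂cde = de − ce + cd,
  ∂beg = eg − bg + be.
The 21×14 boundary matrix has rank 13 and Smith normal form diag(1,1,1,1,1,1,1,1,1,1,1,1,1).

From H_k ≅ ker(∂_k) / im(∂_{k+1}) we obtain:

  H_0: rank C_0 − rank ∂_1 = 7 − 6 = 1, and the invariant factors of ∂_1 are all 1, so H_0 = Z.
  H_1: rank ker ∂_1 − rank ∂_2 = (21 − 6) − 13 = 2, and the invariant factors of ∂_2 are all 1, so H_1 = Z^2.
  H_2: rank ker ∂_2 − rank ∂_3 = (14 − 13) − 0 = 1, and there is no ∂_3, so H_2 = Z.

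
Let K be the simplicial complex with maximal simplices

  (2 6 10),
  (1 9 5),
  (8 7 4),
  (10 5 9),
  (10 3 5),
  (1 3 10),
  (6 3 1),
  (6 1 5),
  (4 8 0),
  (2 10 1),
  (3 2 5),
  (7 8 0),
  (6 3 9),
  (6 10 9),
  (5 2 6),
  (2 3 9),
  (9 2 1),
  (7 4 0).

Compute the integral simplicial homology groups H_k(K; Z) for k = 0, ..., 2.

Fix the vertex order 0 < 1 < 2 < 3 < 4 < 5 < 6 < 7 < 8 < 9 < 10 and write every simplex with vertices in increasing order. Then dim K = 2 and the simplices of K are:

  0-simplices (11): [0], [1], [2], [3], [4], [5], [6], [7], [8], [9], [10]
  1-simplices (27): (27 of them)
  2-simplices (18): (18 of them)

so the chain groups are C_0 ≅ Z^11, C_1 ≅ Z^27, C_2 ≅ Z^18.

Boundary ∂_1: C_1 → C_0 maps an edge to its endpoints' difference, ∂[p,q] = q − p. For instance
  ∂[4,7] = [7] − [4].
The 11×27 boundary matrix has rank 9 and Smith normal form diag(1,1,1,1,1,1,1,1,1).

The boundary map ∂_2: C_2 → C_1 acts by ∂[p,q,r] = [q,r] − [p,r] + [p,q]. For instance
  ∂[0,4,7] = [4,7] − [0,7] + [0,4],
  ∂[2,5,6] = [5,6] − [2,6] + [2,5].
This gives a 27×18 integer matrix of rank 16; reducing to Smith normal form yields diagonal entries (1,1,1,1,1,1,1,1,1,1,1,1,1,1,1,1).

Computing H_k = (kernel of ∂_k) / (image of ∂_{k+1}):

  H_0: rank C_0 − rank ∂_1 = 11 − 9 = 2, and the invariant factors of ∂_1 are all 1, so H_0 ≅ Z^2.
  H_1: rank ker ∂_1 − rank ∂_2 = (27 − 9) − 16 = 2, and the invariant factors of ∂_2 are all 1, so H_1 ≅ Z^2.
  H_2: rank ker ∂_2 − rank ∂_3 = (18 − 16) − 0 = 2, and there is no ∂_3, so H_2 ≅ Z^2.

H_0 = Z^2,  H_1 = Z^2,  H_2 = Z^2.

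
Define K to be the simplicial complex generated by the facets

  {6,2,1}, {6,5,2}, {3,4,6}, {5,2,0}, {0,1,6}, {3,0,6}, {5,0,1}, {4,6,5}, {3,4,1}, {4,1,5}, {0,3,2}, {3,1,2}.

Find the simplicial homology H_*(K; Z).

H_0 = Z,  H_1 = Z/2,  H_2 = 0.

Take the total order 0 < 1 < 2 < 3 < 4 < 5 < 6 on the vertex set. Then K (dimension 2) consists of the simplices:

  0-simplices (7): [0], [1], [2], [3], [4], [5], [6]
  1-simplices (18): [0,1], [0,2], [0,3], [0,5], [0,6], [1,2], [1,3], [1,4], [1,5], [1,6], [2,3], [2,5], [2,6], [3,4], [3,6], [4,5], [4,6], [5,6]
  2-simplices (12): [0,1,5], [0,1,6], [0,2,3], [0,2,5], [0,3,6], [1,2,3], [1,2,6], [1,3,4], [1,4,5], [2,5,6], [3,4,6], [4,5,6]

so the chain groups are C_0 ≅ Z^7, C_1 ≅ Z^18, C_2 ≅ Z^12.

∂_1: C_1 → C_0 sends each edge [p,q] (with p < q) to q − p. For instance
  ∂[1,2] = [2] − [1].
This gives a 7×18 integer matrix of rank 6; reducing to Smith normal form yields diagonal entries (1,1,1,1,1,1).

∂_2: C_2 → C_1 maps a triangle to the signed sum of its edges. For instance
  ∂[0,1,5] = [1,5] − [0,5] + [0,1],
  ∂[2,5,6] = [5,6] − [2,6] + [2,5].
This gives a 18×12 integer matrix of rank 12; reducing to Smith normal form yields diagonal entries (1,1,1,1,1,1,1,1,1,1,1,2).

Computing H_k = (kernel of ∂_k) / (image of ∂_{k+1}):

  H_0: rank C_0 − rank ∂_1 = 7 − 6 = 1, and the invariant factors of ∂_1 are all 1, so H_0 = Z.
  H_1: rank ker ∂_1 − rank ∂_2 = (18 − 6) − 12 = 0, and ∂_2 has invariant factor 2 > 1, so H_1 = Z/2.
  H_2: rank ker ∂_2 − rank ∂_3 = (12 − 12) − 0 = 0, and there is no ∂_3, so H_2 = 0.

As a check, the Euler characteristic is 7 − 18 + 12 = 1, which agrees with 1 − 0 + 0 = 1.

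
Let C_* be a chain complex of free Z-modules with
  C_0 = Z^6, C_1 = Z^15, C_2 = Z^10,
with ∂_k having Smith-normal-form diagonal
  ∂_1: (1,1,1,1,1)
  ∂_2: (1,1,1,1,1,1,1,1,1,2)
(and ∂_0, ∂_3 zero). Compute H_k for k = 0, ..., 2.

H_0 = Z,  H_1 = Z/2Z,  H_2 = 0.

H_0: b_0 = 6 − 0 − 5 = 1; torsion from ∂_1 factors > 1: none. So H_0 = Z.
H_1: b_1 = 15 − 5 − 10 = 0; torsion from ∂_2 factors > 1: [2]. So H_1 = Z/2Z.
H_2: b_2 = 10 − 10 − 0 = 0; torsion from ∂_3 factors > 1: none. So H_2 = 0.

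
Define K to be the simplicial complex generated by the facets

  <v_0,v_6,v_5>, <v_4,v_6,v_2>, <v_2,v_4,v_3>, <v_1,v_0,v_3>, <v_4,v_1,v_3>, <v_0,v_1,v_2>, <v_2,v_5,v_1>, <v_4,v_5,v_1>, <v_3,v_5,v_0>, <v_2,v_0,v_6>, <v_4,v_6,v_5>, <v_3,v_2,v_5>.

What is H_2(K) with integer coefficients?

H_2 = 0.

K has 7 vertices, 18 edges, 12 triangles.
rank ∂_2 = 12, rank ∂_3 = 0 ⇒ b_2 = 12 − 12 − 0 = 0. So H_2 = 0.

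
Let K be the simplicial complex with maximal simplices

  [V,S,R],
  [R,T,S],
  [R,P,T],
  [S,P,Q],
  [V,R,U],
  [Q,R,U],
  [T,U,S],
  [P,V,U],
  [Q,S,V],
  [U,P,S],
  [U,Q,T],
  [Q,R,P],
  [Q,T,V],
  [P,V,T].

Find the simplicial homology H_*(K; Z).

H_0 = Z,  H_1 = Z^2,  H_2 = Z.

Take the total order P < Q < R < S < T < U < V on the vertex set. Then K (dimension 2) consists of the simplices:

  0-simplices (7): P, Q, R, S, T, U, V
  1-simplices (21): PQ, PR, PS, PT, PU, PV, QR, QS, QT, QU, QV, RS, RT, RU, RV, ST, SU, SV, TU, TV, UV
  2-simplices (14): PQR, PQS, PRT, PSU, PTV, PUV, QRU, QSV, QTU, QTV, RST, RSV, RUV, STU

so the chain groups are C_0 ≅ Z^7, C_1 ≅ Z^21, C_2 ≅ Z^14.

∂_1: C_1 → C_0 maps an edge to its endpoints' difference, ∂[p,q] = q − p.
As a 7×21 matrix over Z this has rank 6, with invariant factors (1,1,1,1,1,1).

Boundary ∂_2: C_2 → C_1 maps a triangle to the signed sum of its edges. For instance
  ∂QTV = TV − QV + QT,
  ∂RSV = SV − RV + RS.
This gives a 21×14 integer matrix of rank 13; reducing to Smith normal form yields diagonal entries (1,1,1,1,1,1,1,1,1,1,1,1,1).

Reading off H_k = ker ∂_k / im ∂_{k+1}:

  H_0: rank C_0 − rank ∂_1 = 7 − 6 = 1, and the invariant factors of ∂_1 are all 1, so H_0 = Z.
  H_1: rank ker ∂_1 − rank ∂_2 = (21 − 6) − 13 = 2, and the invariant factors of ∂_2 are all 1, so H_1 = Z^2.
  H_2: rank ker ∂_2 − rank ∂_3 = (14 − 13) − 0 = 1, and there is no ∂_3, so H_2 = Z.

As a check, the Euler characteristic is 7 − 21 + 14 = 0, which agrees with 1 − 2 + 1 = 0.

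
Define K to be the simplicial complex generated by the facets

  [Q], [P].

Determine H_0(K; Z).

We work with the vertex ordering P < Q. The simplices of K, each written with vertices in increasing order, are:

  0-simplices (2): P, Q

giving chain groups C_0 ≅ Z^2.

Now H_k = ker ∂_k / im ∂_{k+1}, so:

  H_0: rank C_0 − rank ∂_1 = 2 − 0 = 2, and there is no ∂_1, so H_0 = Z^2.

(K is a triangulation of a set of 2 points.)

H_0 = Z^2.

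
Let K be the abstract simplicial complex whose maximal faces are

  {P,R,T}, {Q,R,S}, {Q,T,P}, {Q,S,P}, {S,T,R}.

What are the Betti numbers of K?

We work with the vertex ordering P < Q < R < S < T. The simplices of K, each written with vertices in increasing order, are:

  0-simplices (5): P, Q, R, S, T
  1-simplices (10): PQ, PR, PS, PT, QR, QS, QT, RS, RT, ST
  2-simplices (5): PQS, PQT, PRT, QRS, RST

Hence C_0 ≅ Z^5, C_1 ≅ Z^10, C_2 ≅ Z^5.

The boundary map ∂_1: C_1 → C_0 maps an edge to its endpoints' difference, ∂[p,q] = q − p.
This gives a 5×10 integer matrix of rank 4; reducing to Smith normal form yields diagonal entries (1,1,1,1).

Boundary ∂_2: C_2 → C_1 acts by ∂[p,q,r] = [q,r] − [p,r] + [p,q]. For instance
  ∂RST = ST − RT + RS,
  ∂QRS = RS − QS + QR.
The 10×5 boundary matrix has rank 5 and Smith normal form diag(1,1,1,1,1).

Computing H_k = (kernel of ∂_k) / (image of ∂_{k+1}):

  H_0: rank C_0 − rank ∂_1 = 5 − 4 = 1, and the invariant factors of ∂_1 are all 1, so H_0 = Z.
  H_1: rank ker ∂_1 − rank ∂_2 = (10 − 4) − 5 = 1, and the invariant factors of ∂_2 are all 1, so H_1 = Z.
  H_2: rank ker ∂_2 − rank ∂_3 = (5 − 5) − 0 = 0, and there is no ∂_3, so H_2 = 0.

(K is a triangulation of the Möbius band.)

Hence the Betti numbers are b_0 = 1, b_1 = 1, b_2 = 0.

b_0 = 1, b_1 = 1, b_2 = 0.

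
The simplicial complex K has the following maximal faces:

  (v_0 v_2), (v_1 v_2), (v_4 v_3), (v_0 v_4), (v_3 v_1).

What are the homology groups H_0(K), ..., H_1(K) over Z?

K has 5 vertices, 5 edges.
rank ∂_0 = 0, rank ∂_1 = 4 ⇒ b_0 = 5 − 0 − 4 = 1; all invariant factors of ∂_1 are 1 so no torsion. So H_0 ≅ Z.
rank ∂_1 = 4, rank ∂_2 = 0 ⇒ b_1 = 5 − 4 − 0 = 1. So H_1 ≅ Z.

H_0 ≅ Z,  H_1 ≅ Z.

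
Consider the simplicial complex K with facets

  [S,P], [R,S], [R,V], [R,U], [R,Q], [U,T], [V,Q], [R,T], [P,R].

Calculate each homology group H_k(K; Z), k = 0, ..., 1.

Order the vertices as P < Q < R < S < T < U < V. Listing each simplex with vertices in this order, K has dimension 1 with simplices:

  0-simplices (7): P, Q, R, S, T, U, V
  1-simplices (9): PR, PS, QR, QV, RS, RT, RU, RV, TU

giving chain groups C_0 ≅ Z^7, C_1 ≅ Z^9.

The boundary map ∂_1: C_1 → C_0 maps an edge to its endpoints' difference, ∂[p,q] = q − p. For instance
  ∂PS = S − P.
This gives a 7×9 integer matrix of rank 6; reducing to Smith normal form yields diagonal entries (1,1,1,1,1,1).

Now H_k = ker ∂_k / im ∂_{k+1}, so:

  H_0: rank C_0 − rank ∂_1 = 7 − 6 = 1, and the invariant factors of ∂_1 are all 1, so H_0 = Z.
  H_1: rank ker ∂_1 − rank ∂_2 = (9 − 6) − 0 = 3, and there is no ∂_2, so H_1 = Z^3.

(K is a triangulation of a wedge of 3 circles.)

H_0 ≅ Z,  H_1 ≅ Z^3.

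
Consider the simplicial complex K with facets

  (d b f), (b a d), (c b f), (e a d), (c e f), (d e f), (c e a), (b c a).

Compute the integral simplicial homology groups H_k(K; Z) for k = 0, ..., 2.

H_0 = Z,  H_1 = 0,  H_2 = Z.

Fix the vertex order a < b < c < d < e < f and write every simplex with vertices in increasing order. Then dim K = 2 and the simplices of K are:

  0-simplices (6): a, b, c, d, e, f
  1-simplices (12): ab, ac, ad, ae, bc, bd, bf, ce, cf, de, df, ef
  2-simplices (8): abc, abd, ace, ade, bcf, bdf, cef, def

so the chain groups are C_0 ≅ Z^6, C_1 ≅ Z^12, C_2 ≅ Z^8.

The boundary map ∂_1: C_1 → C_0 sends each edge [p,q] (with p < q) to q − p. For instance
  ∂ad = d − a.
This gives a 6×12 integer matrix of rank 5; reducing to Smith normal form yields diagonal entries (1,1,1,1,1).

∂_2: C_2 → C_1 acts by ∂[p,q,r] = [q,r] − [p,r] + [p,q]. For instance
  ∂bdf = df − bf + bd,
  ∂ace = ce − ae + ac.
The resulting 12×8 matrix has rank 7, and its Smith normal form has invariant factors (1,1,1,1,1,1,1).

Computing H_k = (kernel of ∂_k) / (image of ∂_{k+1}):

  H_0: rank C_0 − rank ∂_1 = 6 − 5 = 1, and the invariant factors of ∂_1 are all 1, so H_0 = Z.
  H_1: rank ker ∂_1 − rank ∂_2 = (12 − 5) − 7 = 0, and the invariant factors of ∂_2 are all 1, so H_1 = 0.
  H_2: rank ker ∂_2 − rank ∂_3 = (8 − 7) − 0 = 1, and there is no ∂_3, so H_2 = Z.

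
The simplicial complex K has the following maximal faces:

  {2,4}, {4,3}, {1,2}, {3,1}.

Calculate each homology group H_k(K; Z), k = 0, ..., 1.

H_0 = Z,  H_1 = Z.

Fix the vertex order 1 < 2 < 3 < 4 and write every simplex with vertices in increasing order. Then dim K = 1 and the simplices of K are:

  0-simplices (4): [1], [2], [3], [4]
  1-simplices (4): [1,2], [1,3], [2,4], [3,4]

so the chain groups are C_0 ≅ Z^4, C_1 ≅ Z^4.

∂_1: C_1 → C_0 maps an edge to its endpoints' difference, ∂[p,q] = q − p.
As a 4×4 matrix over Z this has rank 3, with invariant factors (1,1,1).

Now H_k = ker ∂_k / im ∂_{k+1}, so:

  H_0: rank C_0 − rank ∂_1 = 4 − 3 = 1, and the invariant factors of ∂_1 are all 1, so H_0 = Z.
  H_1: rank ker ∂_1 − rank ∂_2 = (4 − 3) − 0 = 1, and there is no ∂_2, so H_1 = Z.

As a check, the Euler characteristic is 4 − 4 = 0, which agrees with 1 − 1 = 0.
(K is a triangulation of the circle S^1.)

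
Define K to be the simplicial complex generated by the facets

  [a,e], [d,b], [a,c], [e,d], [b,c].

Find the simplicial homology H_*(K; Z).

We work with the vertex ordering a < b < c < d < e. The simplices of K, each written with vertices in increasing order, are:

  0-simplices (5): a, b, c, d, e
  1-simplices (5): ac, ae, bc, bd, de

giving chain groups C_0 ≅ Z^5, C_1 ≅ Z^5.

∂_1: C_1 → C_0 maps an edge to its endpoints' difference, ∂[p,q] = q − p. For instance
  ∂ae = e − a.
The resulting 5×5 matrix has rank 4, and its Smith normal form has invariant factors (1,1,1,1).

Now H_k = ker ∂_k / im ∂_{k+1}, so:

  H_0: rank C_0 − rank ∂_1 = 5 − 4 = 1, and the invariant factors of ∂_1 are all 1, so H_0 = Z.
  H_1: rank ker ∂_1 − rank ∂_2 = (5 − 4) − 0 = 1, and there is no ∂_2, so H_1 = Z.

H_0 ≅ Z,  H_1 ≅ Z.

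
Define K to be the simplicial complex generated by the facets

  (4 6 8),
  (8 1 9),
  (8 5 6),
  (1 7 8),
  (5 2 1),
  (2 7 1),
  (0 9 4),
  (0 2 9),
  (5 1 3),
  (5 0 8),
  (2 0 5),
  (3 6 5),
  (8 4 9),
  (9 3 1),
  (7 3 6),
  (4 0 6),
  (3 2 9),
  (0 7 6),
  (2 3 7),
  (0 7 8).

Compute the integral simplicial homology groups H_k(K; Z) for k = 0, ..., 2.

K has 10 vertices, 30 edges, 20 triangles.
rank ∂_0 = 0, rank ∂_1 = 9 ⇒ b_0 = 10 − 0 − 9 = 1; all invariant factors of ∂_1 are 1 so no torsion. So H_0 ≅ Z.
rank ∂_1 = 9, rank ∂_2 = 20 ⇒ b_1 = 30 − 9 − 20 = 1; ∂_2 has invariant factor(s) [2] giving torsion. So H_1 ≅ Z ⊕ Z_2.
rank ∂_2 = 20, rank ∂_3 = 0 ⇒ b_2 = 20 − 20 − 0 = 0. So H_2 ≅ 0.

H_0 ≅ Z,  H_1 ≅ Z ⊕ Z_2,  H_2 = 0.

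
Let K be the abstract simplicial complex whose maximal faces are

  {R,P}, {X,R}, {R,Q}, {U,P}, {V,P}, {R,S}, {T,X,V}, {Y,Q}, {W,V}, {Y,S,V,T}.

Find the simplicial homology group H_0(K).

Take the total order P < Q < R < S < T < U < V < W < X < Y on the vertex set. Then K (dimension 3) consists of the simplices:

  0-simplices (10): P, Q, R, S, T, U, V, W, X, Y
  1-simplices (16): PR, PU, PV, QR, QY, RS, RX, ST, SV, SY, TV, TX, TY, VW, VX, VY
  2-simplices (5): STV, STY, SVY, TVX, TVY
  3-simplices (1): STVY

Hence C_0 ≅ Z^10, C_1 ≅ Z^16, C_2 ≅ Z^5, C_3 ≅ Z^1.

Boundary ∂_1: C_1 → C_0 maps an edge to its endpoints' difference, ∂[p,q] = q − p.
This gives a 10×16 integer matrix of rank 9; reducing to Smith normal form yields diagonal entries (1,1,1,1,1,1,1,1,1).

Boundary ∂_2: C_2 → C_1 maps a triangle to the signed sum of its edges. For instance
  ∂TVY = VY − TY + TV,
  ∂SVY = VY − SY + SV.
As a 16×5 matrix over Z this has rank 4, with invariant factors (1,1,1,1).

The boundary map ∂_3: C_3 → C_2 sends each 3-simplex σ to the alternating sum Σ_i (−1)^i (σ with its i-th vertex removed). For instance
  ∂STVY = TVY − SVY + STY − STV.
As a 5×1 matrix over Z this has rank 1, with invariant factors (1).

Now H_k = ker ∂_k / im ∂_{k+1}, so:

  H_0: rank C_0 − rank ∂_1 = 10 − 9 = 1, and the invariant factors of ∂_1 are all 1, so H_0 = Z.

H_0 = Z.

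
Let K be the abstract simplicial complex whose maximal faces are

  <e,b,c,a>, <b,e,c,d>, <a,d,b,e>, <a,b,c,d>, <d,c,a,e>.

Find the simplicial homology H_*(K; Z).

H_0 = Z,  H_1 = 0,  H_2 = 0,  H_3 = Z.

Take the total order a < b < c < d < e on the vertex set. Then K (dimension 3) consists of the simplices:

  0-simplices (5): a, b, c, d, e
  1-simplices (10): ab, ac, ad, ae, bc, bd, be, cd, ce, de
  2-simplices (10): abc, abd, abe, acd, ace, ade, bcd, bce, bde, cde
  3-simplices (5): abcd, abce, abde, acde, bcde

Hence C_0 ≅ Z^5, C_1 ≅ Z^10, C_2 ≅ Z^10, C_3 ≅ Z^5.

The boundary map ∂_1: C_1 → C_0 is given by ∂[p,q] = [q] − [p]. For instance
  ∂ce = e − c.
The 5×10 boundary matrix has rank 4 and Smith normal form diag(1,1,1,1).

Boundary ∂_2: C_2 → C_1 acts by ∂[p,q,r] = [q,r] − [p,r] + [p,q]. For instance
  ∂abc = bc − ac + ab,
  ∂abe = be − ae + ab.
The resulting 10×10 matrix has rank 6, and its Smith normal form has invariant factors (1,1,1,1,1,1).

The boundary map ∂_3: C_3 → C_2 sends each 3-simplex σ to the alternating sum Σ_i (−1)^i (σ with its i-th vertex removed). For instance
  ∂bcde = cde − bde + bce − bcd,
  ∂acde = cde − ade + ace − acd.
The resulting 10×5 matrix has rank 4, and its Smith normal form has invariant factors (1,1,1,1).

Computing H_k = (kernel of ∂_k) / (image of ∂_{k+1}):

  H_0: rank C_0 − rank ∂_1 = 5 − 4 = 1, and the invariant factors of ∂_1 are all 1, so H_0 = Z.
  H_1: rank ker ∂_1 − rank ∂_2 = (10 − 4) − 6 = 0, and the invariant factors of ∂_2 are all 1, so H_1 = 0.
  H_2: rank ker ∂_2 − rank ∂_3 = (10 − 6) − 4 = 0, and the invariant factors of ∂_3 are all 1, so H_2 = 0.
  H_3: rank ker ∂_3 − rank ∂_4 = (5 − 4) − 0 = 1, and there is no ∂_4, so H_3 = Z.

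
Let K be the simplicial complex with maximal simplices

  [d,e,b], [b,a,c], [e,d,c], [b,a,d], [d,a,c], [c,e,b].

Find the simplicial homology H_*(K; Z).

Take the total order a < b < c < d < e on the vertex set. Then K (dimension 2) consists of the simplices:

  0-simplices (5): a, b, c, d, e
  1-simplices (9): ab, ac, ad, bc, bd, be, cd, ce, de
  2-simplices (6): abc, abd, acd, bce, bde, cde

giving chain groups C_0 ≅ Z^5, C_1 ≅ Z^9, C_2 ≅ Z^6.

Boundary ∂_1: C_1 → C_0 maps an edge to its endpoints' difference, ∂[p,q] = q − p. For instance
  ∂ad = d − a.
The 5×9 boundary matrix has rank 4 and Smith normal form diag(1,1,1,1).

The boundary map ∂_2: C_2 → C_1 acts by ∂[p,q,r] = [q,r] − [p,r] + [p,q]. For instance
  ∂bde = de − be + bd,
  ∂abc = bc − ac + ab.
This gives a 9×6 integer matrix of rank 5; reducing to Smith normal form yields diagonal entries (1,1,1,1,1).

Computing H_k = (kernel of ∂_k) / (image of ∂_{k+1}):

  H_0: rank C_0 − rank ∂_1 = 5 − 4 = 1, and the invariant factors of ∂_1 are all 1, so H_0 ≅ Z.
  H_1: rank ker ∂_1 − rank ∂_2 = (9 − 4) − 5 = 0, and the invariant factors of ∂_2 are all 1, so H_1 ≅ 0.
  H_2: rank ker ∂_2 − rank ∂_3 = (6 − 5) − 0 = 1, and there is no ∂_3, so H_2 ≅ Z.

As a check, the Euler characteristic is 5 − 9 + 6 = 2, which agrees with 1 − 0 + 1 = 2.
(K is a triangulation of the 2-sphere S^2.)

H_0 ≅ Z,  H_1 = 0,  H_2 ≅ Z.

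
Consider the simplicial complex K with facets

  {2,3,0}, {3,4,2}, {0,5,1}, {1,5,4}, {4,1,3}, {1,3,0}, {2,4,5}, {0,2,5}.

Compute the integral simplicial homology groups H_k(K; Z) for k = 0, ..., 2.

Fix the vertex order 0 < 1 < 2 < 3 < 4 < 5 and write every simplex with vertices in increasing order. Then dim K = 2 and the simplices of K are:

  0-simplices (6): [0], [1], [2], [3], [4], [5]
  1-simplices (12): [0,1], [0,2], [0,3], [0,5], [1,3], [1,4], [1,5], [2,3], [2,4], [2,5], [3,4], [4,5]
  2-simplices (8): [0,1,3], [0,1,5], [0,2,3], [0,2,5], [1,3,4], [1,4,5], [2,3,4], [2,4,5]

so the chain groups are C_0 ≅ Z^6, C_1 ≅ Z^12, C_2 ≅ Z^8.

The boundary map ∂_1: C_1 → C_0 sends each edge [p,q] (with p < q) to q − p.
As a 6×12 matrix over Z this has rank 5, with invariant factors (1,1,1,1,1).

Boundary ∂_2: C_2 → C_1 sends each 2-simplex [p,q,r] to [q,r] − [p,r] + [p,q]. For instance
  ∂[0,1,3] = [1,3] − [0,3] + [0,1],
  ∂[0,2,5] = [2,5] − [0,5] + [0,2].
The resulting 12×8 matrix has rank 7, and its Smith normal form has invariant factors (1,1,1,1,1,1,1).

Now H_k = ker ∂_k / im ∂_{k+1}, so:

  H_0: rank C_0 − rank ∂_1 = 6 − 5 = 1, and the invariant factors of ∂_1 are all 1, so H_0 = Z.
  H_1: rank ker ∂_1 − rank ∂_2 = (12 − 5) − 7 = 0, and the invariant factors of ∂_2 are all 1, so H_1 = 0.
  H_2: rank ker ∂_2 − rank ∂_3 = (8 − 7) − 0 = 1, and there is no ∂_3, so H_2 = Z.

(K is a triangulation of the 2-sphere S^2.)

H_0 ≅ Z,  H_1 = 0,  H_2 ≅ Z.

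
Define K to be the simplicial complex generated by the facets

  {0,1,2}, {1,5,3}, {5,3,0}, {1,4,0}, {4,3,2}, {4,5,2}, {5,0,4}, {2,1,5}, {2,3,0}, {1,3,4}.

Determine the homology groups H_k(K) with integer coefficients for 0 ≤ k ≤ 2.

Take the total order 0 < 1 < 2 < 3 < 4 < 5 on the vertex set. Then K (dimension 2) consists of the simplices:

  0-simplices (6): [0], [1], [2], [3], [4], [5]
  1-simplices (15): [0,1], [0,2], [0,3], [0,4], [0,5], [1,2], [1,3], [1,4], [1,5], [2,3], [2,4], [2,5], [3,4], [3,5], [4,5]
  2-simplices (10): [0,1,2], [0,1,4], [0,2,3], [0,3,5], [0,4,5], [1,2,5], [1,3,4], [1,3,5], [2,3,4], [2,4,5]

giving chain groups C_0 ≅ Z^6, C_1 ≅ Z^15, C_2 ≅ Z^10.

∂_1: C_1 → C_0 is given by ∂[p,q] = [q] − [p].
The 6×15 boundary matrix has rank 5 and Smith normal form diag(1,1,1,1,1).

∂_2: C_2 → C_1 sends each 2-simplex [p,q,r] to [q,r] − [p,r] + [p,q]. For instance
  ∂[0,1,2] = [1,2] − [0,2] + [0,1],
  ∂[1,3,4] = [3,4] − [1,4] + [1,3].
The 15×10 boundary matrix has rank 10 and Smith normal form diag(1,1,1,1,1,1,1,1,1,2).

From H_k ≅ ker(∂_k) / im(∂_{k+1}) we obtain:

  H_0: rank C_0 − rank ∂_1 = 6 − 5 = 1, and the invariant factors of ∂_1 are all 1, so H_0 ≅ Z.
  H_1: rank ker ∂_1 − rank ∂_2 = (15 − 5) − 10 = 0, and ∂_2 has invariant factor 2 > 1, so H_1 ≅ Z_2.
  H_2: rank ker ∂_2 − rank ∂_3 = (10 − 10) − 0 = 0, and there is no ∂_3, so H_2 ≅ 0.

As a check, the Euler characteristic is 6 − 15 + 10 = 1, which agrees with 1 − 0 + 0 = 1.

H_0 ≅ Z,  H_1 ≅ Z_2,  H_2 = 0.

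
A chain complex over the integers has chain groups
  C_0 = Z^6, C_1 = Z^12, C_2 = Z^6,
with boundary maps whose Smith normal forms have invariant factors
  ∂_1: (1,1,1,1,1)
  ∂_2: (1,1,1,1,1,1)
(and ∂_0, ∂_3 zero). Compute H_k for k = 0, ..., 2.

H_0 = Z,  H_1 = Z,  H_2 = 0.

H_0: b_0 = 6 − 0 − 5 = 1; torsion from ∂_1 factors > 1: none. So H_0 = Z.
H_1: b_1 = 12 − 5 − 6 = 1; torsion from ∂_2 factors > 1: none. So H_1 = Z.
H_2: b_2 = 6 − 6 − 0 = 0; torsion from ∂_3 factors > 1: none. So H_2 = 0.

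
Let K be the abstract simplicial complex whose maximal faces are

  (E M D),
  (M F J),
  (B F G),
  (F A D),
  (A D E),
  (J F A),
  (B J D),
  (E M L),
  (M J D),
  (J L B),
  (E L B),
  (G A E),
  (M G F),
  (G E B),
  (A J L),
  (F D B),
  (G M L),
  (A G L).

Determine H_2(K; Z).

Order the vertices as A < B < D < E < F < G < J < L < M. Listing each simplex with vertices in this order, K has dimension 2 with simplices:

  0-simplices (9): A, B, D, E, F, G, J, L, M
  1-simplices (27): AD, AE, AF, AG, AJ, AL, BD, BE, BF, BG, BJ, BL, DE, DF, DJ, DM, EG, EL, EM, FG, FJ, FM, GL, GM, JL, JM, LM
  2-simplices (18): ADE, ADF, AEG, AFJ, AGL, AJL, BDF, BDJ, BEG, BEL, BFG, BJL, DEM, DJM, ELM, FGM, FJM, GLM

so the chain groups are C_0 ≅ Z^9, C_1 ≅ Z^27, C_2 ≅ Z^18.

Boundary ∂_1: C_1 → C_0 maps an edge to its endpoints' difference, ∂[p,q] = q − p.
The resulting 9×27 matrix has rank 8, and its Smith normal form has invariant factors (1,1,1,1,1,1,1,1).

∂_2: C_2 → C_1 sends each 2-simplex [p,q,r] to [q,r] − [p,r] + [p,q]. For instance
  ∂ADF = DF − AF + AD,
  ∂DEM = EM − DM + DE.
This gives a 27×18 integer matrix of rank 18; reducing to Smith normal form yields diagonal entries (1,1,1,1,1,1,1,1,1,1,1,1,1,1,1,1,1,2).

Now H_k = ker ∂_k / im ∂_{k+1}, so:

  H_2: rank ker ∂_2 − rank ∂_3 = (18 − 18) − 0 = 0, and there is no ∂_3, so H_2 = 0.

(K is a triangulation of the Klein bottle.)

H_2 = 0.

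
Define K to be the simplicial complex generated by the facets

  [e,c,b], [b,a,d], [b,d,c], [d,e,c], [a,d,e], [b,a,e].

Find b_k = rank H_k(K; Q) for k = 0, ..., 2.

We work with the vertex ordering a < b < c < d < e. The simplices of K, each written with vertices in increasing order, are:

  0-simplices (5): a, b, c, d, e
  1-simplices (9): ab, ad, ae, bc, bd, be, cd, ce, de
  2-simplices (6): abd, abe, ade, bcd, bce, cde

Hence C_0 ≅ Z^5, C_1 ≅ Z^9, C_2 ≅ Z^6.

∂_1: C_1 → C_0 maps an edge to its endpoints' difference, ∂[p,q] = q − p. For instance
  ∂bc = c − b.
The 5×9 boundary matrix has rank 4 and Smith normal form diag(1,1,1,1).

Boundary ∂_2: C_2 → C_1 sends each 2-simplex [p,q,r] to [q,r] − [p,r] + [p,q]. For instance
  ∂ade = de − ae + ad,
  ∂bce = ce − be + bc.
As a 9×6 matrix over Z this has rank 5, with invariant factors (1,1,1,1,1).

Reading off H_k = ker ∂_k / im ∂_{k+1}:

  H_0: rank C_0 − rank ∂_1 = 5 − 4 = 1, and the invariant factors of ∂_1 are all 1, so H_0 ≅ Z.
  H_1: rank ker ∂_1 − rank ∂_2 = (9 − 4) − 5 = 0, and the invariant factors of ∂_2 are all 1, so H_1 ≅ 0.
  H_2: rank ker ∂_2 − rank ∂_3 = (6 − 5) − 0 = 1, and there is no ∂_3, so H_2 ≅ Z.

Hence the Betti numbers are b_0 = 1, b_1 = 0, b_2 = 1.

b_0 = 1, b_1 = 0, b_2 = 1.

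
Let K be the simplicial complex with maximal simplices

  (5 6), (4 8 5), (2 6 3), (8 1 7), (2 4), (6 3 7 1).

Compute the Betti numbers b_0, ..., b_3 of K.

Order the vertices as 1 < 2 < 3 < 4 < 5 < 6 < 7 < 8. Listing each simplex with vertices in this order, K has dimension 3 with simplices:

  0-simplices (8): [1], [2], [3], [4], [5], [6], [7], [8]
  1-simplices (15): [1,3], [1,6], [1,7], [1,8], [2,3], [2,4], [2,6], [3,6], [3,7], [4,5], [4,8], [5,6], [5,8], [6,7], [7,8]
  2-simplices (7): [1,3,6], [1,3,7], [1,6,7], [1,7,8], [2,3,6], [3,6,7], [4,5,8]
  3-simplices (1): [1,3,6,7]

so the chain groups are C_0 ≅ Z^8, C_1 ≅ Z^15, C_2 ≅ Z^7, C_3 ≅ Z^1.

The boundary map ∂_1: C_1 → C_0 sends each edge [p,q] (with p < q) to q − p.
This gives a 8×15 integer matrix of rank 7; reducing to Smith normal form yields diagonal entries (1,1,1,1,1,1,1).

∂_2: C_2 → C_1 acts by ∂[p,q,r] = [q,r] − [p,r] + [p,q]. For instance
  ∂[1,3,7] = [3,7] − [1,7] + [1,3],
  ∂[3,6,7] = [6,7] − [3,7] + [3,6].
The resulting 15×7 matrix has rank 6, and its Smith normal form has invariant factors (1,1,1,1,1,1).

∂_3: C_3 → C_2 sends each 3-simplex σ to the alternating sum Σ_i (−1)^i (σ with its i-th vertex removed). For instance
  ∂[1,3,6,7] = [3,6,7] − [1,6,7] + [1,3,7] − [1,3,6].
The resulting 7×1 matrix has rank 1, and its Smith normal form has invariant factors (1).

Reading off H_k = ker ∂_k / im ∂_{k+1}:

  H_0: rank C_0 − rank ∂_1 = 8 − 7 = 1, and the invariant factors of ∂_1 are all 1, so H_0 ≅ Z.
  H_1: rank ker ∂_1 − rank ∂_2 = (15 − 7) − 6 = 2, and the invariant factors of ∂_2 are all 1, so H_1 ≅ Z^2.
  H_2: rank ker ∂_2 − rank ∂_3 = (7 − 6) − 1 = 0, and the invariant factors of ∂_3 are all 1, so H_2 ≅ 0.
  H_3: rank ker ∂_3 − rank ∂_4 = (1 − 1) − 0 = 0, and there is no ∂_4, so H_3 ≅ 0.

Hence the Betti numbers are b_0 = 1, b_1 = 2, b_2 = 0, b_3 = 0.

b_0 = 1, b_1 = 2, b_2 = 0, b_3 = 0.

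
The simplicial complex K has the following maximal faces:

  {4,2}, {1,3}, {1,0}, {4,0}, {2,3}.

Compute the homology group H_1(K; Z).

H_1 = Z.

Order the vertices as 0 < 1 < 2 < 3 < 4. Listing each simplex with vertices in this order, K has dimension 1 with simplices:

  0-simplices (5): [0], [1], [2], [3], [4]
  1-simplices (5): [0,1], [0,4], [1,3], [2,3], [2,4]

Hence C_0 ≅ Z^5, C_1 ≅ Z^5.

Boundary ∂_1: C_1 → C_0 is given by ∂[p,q] = [q] − [p].
As a 5×5 matrix over Z this has rank 4, with invariant factors (1,1,1,1).

From H_k ≅ ker(∂_k) / im(∂_{k+1}) we obtain:

  H_1: rank ker ∂_1 − rank ∂_2 = (5 − 4) − 0 = 1, and there is no ∂_2, so H_1 ≅ Z.

(K is a triangulation of the circle S^1.)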